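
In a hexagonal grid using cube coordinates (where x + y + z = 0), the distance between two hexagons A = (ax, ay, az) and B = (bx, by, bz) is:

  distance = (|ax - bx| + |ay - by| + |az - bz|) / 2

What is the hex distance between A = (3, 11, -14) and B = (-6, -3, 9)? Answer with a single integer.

|ax - bx| = |3 - (-6)| = 9
|ay - by| = |11 - (-3)| = 14
|az - bz| = |-14 - 9| = 23
distance = (9 + 14 + 23) / 2 = 46 / 2 = 23

Answer: 23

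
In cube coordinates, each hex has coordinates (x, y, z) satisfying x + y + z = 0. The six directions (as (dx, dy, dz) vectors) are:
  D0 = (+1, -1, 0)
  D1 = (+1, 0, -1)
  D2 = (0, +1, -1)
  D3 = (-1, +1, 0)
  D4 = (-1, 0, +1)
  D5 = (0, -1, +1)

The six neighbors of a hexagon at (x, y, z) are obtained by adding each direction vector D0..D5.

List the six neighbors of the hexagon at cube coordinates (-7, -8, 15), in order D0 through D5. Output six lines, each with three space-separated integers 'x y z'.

Center: (-7, -8, 15). Add each direction:
  D0: (-7, -8, 15) + (1, -1, 0) = (-6, -9, 15)
  D1: (-7, -8, 15) + (1, 0, -1) = (-6, -8, 14)
  D2: (-7, -8, 15) + (0, 1, -1) = (-7, -7, 14)
  D3: (-7, -8, 15) + (-1, 1, 0) = (-8, -7, 15)
  D4: (-7, -8, 15) + (-1, 0, 1) = (-8, -8, 16)
  D5: (-7, -8, 15) + (0, -1, 1) = (-7, -9, 16)

Answer: -6 -9 15
-6 -8 14
-7 -7 14
-8 -7 15
-8 -8 16
-7 -9 16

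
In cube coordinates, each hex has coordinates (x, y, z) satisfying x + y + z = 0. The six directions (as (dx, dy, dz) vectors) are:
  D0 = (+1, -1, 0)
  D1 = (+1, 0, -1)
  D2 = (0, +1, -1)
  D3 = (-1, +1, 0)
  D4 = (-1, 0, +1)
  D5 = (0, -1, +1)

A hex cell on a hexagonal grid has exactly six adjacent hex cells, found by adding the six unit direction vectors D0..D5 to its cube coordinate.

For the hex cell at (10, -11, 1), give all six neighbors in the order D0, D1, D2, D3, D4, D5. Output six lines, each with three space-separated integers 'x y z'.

Center: (10, -11, 1). Add each direction:
  D0: (10, -11, 1) + (1, -1, 0) = (11, -12, 1)
  D1: (10, -11, 1) + (1, 0, -1) = (11, -11, 0)
  D2: (10, -11, 1) + (0, 1, -1) = (10, -10, 0)
  D3: (10, -11, 1) + (-1, 1, 0) = (9, -10, 1)
  D4: (10, -11, 1) + (-1, 0, 1) = (9, -11, 2)
  D5: (10, -11, 1) + (0, -1, 1) = (10, -12, 2)

Answer: 11 -12 1
11 -11 0
10 -10 0
9 -10 1
9 -11 2
10 -12 2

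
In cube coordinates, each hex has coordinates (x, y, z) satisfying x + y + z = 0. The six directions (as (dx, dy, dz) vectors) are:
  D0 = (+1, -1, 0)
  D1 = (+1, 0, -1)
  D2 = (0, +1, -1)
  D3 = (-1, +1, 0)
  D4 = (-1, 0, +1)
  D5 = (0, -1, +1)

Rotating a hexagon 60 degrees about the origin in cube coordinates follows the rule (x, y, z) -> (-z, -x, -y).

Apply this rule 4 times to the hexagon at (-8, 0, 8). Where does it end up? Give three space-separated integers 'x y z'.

Start: (-8, 0, 8)
Step 1: (-8, 0, 8) -> (-(8), -(-8), -(0)) = (-8, 8, 0)
Step 2: (-8, 8, 0) -> (-(0), -(-8), -(8)) = (0, 8, -8)
Step 3: (0, 8, -8) -> (-(-8), -(0), -(8)) = (8, 0, -8)
Step 4: (8, 0, -8) -> (-(-8), -(8), -(0)) = (8, -8, 0)

Answer: 8 -8 0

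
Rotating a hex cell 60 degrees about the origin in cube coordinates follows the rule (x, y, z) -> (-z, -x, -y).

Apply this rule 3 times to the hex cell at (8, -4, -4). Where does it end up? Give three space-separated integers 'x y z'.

Answer: -8 4 4

Derivation:
Start: (8, -4, -4)
Step 1: (8, -4, -4) -> (-(-4), -(8), -(-4)) = (4, -8, 4)
Step 2: (4, -8, 4) -> (-(4), -(4), -(-8)) = (-4, -4, 8)
Step 3: (-4, -4, 8) -> (-(8), -(-4), -(-4)) = (-8, 4, 4)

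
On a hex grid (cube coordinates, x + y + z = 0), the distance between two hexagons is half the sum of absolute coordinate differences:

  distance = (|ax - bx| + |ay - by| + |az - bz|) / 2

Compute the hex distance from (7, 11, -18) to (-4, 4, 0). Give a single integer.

|ax - bx| = |7 - (-4)| = 11
|ay - by| = |11 - 4| = 7
|az - bz| = |-18 - 0| = 18
distance = (11 + 7 + 18) / 2 = 36 / 2 = 18

Answer: 18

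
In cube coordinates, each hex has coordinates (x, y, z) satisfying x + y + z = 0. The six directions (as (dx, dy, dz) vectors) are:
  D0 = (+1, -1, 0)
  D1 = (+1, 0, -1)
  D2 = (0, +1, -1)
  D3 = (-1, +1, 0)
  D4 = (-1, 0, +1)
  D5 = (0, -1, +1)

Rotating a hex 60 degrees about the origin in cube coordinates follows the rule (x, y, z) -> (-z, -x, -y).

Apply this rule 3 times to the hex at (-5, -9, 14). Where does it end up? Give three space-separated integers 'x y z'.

Start: (-5, -9, 14)
Step 1: (-5, -9, 14) -> (-(14), -(-5), -(-9)) = (-14, 5, 9)
Step 2: (-14, 5, 9) -> (-(9), -(-14), -(5)) = (-9, 14, -5)
Step 3: (-9, 14, -5) -> (-(-5), -(-9), -(14)) = (5, 9, -14)

Answer: 5 9 -14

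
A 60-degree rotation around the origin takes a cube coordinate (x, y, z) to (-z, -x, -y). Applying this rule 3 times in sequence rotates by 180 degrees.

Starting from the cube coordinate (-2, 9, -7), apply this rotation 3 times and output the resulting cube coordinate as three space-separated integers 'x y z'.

Start: (-2, 9, -7)
Step 1: (-2, 9, -7) -> (-(-7), -(-2), -(9)) = (7, 2, -9)
Step 2: (7, 2, -9) -> (-(-9), -(7), -(2)) = (9, -7, -2)
Step 3: (9, -7, -2) -> (-(-2), -(9), -(-7)) = (2, -9, 7)

Answer: 2 -9 7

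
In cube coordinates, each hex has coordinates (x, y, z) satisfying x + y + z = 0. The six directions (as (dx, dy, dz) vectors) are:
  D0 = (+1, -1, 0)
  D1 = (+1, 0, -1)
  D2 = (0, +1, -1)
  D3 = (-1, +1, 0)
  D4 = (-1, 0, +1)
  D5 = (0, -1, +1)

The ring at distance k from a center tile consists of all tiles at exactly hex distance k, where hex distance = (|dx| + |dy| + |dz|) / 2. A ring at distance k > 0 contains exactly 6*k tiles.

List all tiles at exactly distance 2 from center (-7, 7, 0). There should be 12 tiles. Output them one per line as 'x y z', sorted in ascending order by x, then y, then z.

Answer: -9 7 2
-9 8 1
-9 9 0
-8 6 2
-8 9 -1
-7 5 2
-7 9 -2
-6 5 1
-6 8 -2
-5 5 0
-5 6 -1
-5 7 -2

Derivation:
Walk ring at distance 2 from (-7, 7, 0):
Start at center + D4*2 = (-9, 7, 2)
  hex 0: (-9, 7, 2)
  hex 1: (-8, 6, 2)
  hex 2: (-7, 5, 2)
  hex 3: (-6, 5, 1)
  hex 4: (-5, 5, 0)
  hex 5: (-5, 6, -1)
  hex 6: (-5, 7, -2)
  hex 7: (-6, 8, -2)
  hex 8: (-7, 9, -2)
  hex 9: (-8, 9, -1)
  hex 10: (-9, 9, 0)
  hex 11: (-9, 8, 1)
Sorted: 12 hexes.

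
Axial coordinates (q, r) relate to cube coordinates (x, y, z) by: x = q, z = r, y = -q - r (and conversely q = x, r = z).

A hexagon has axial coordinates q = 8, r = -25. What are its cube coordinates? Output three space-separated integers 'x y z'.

Answer: 8 17 -25

Derivation:
x = q = 8
z = r = -25
y = -x - z = -(8) - (-25) = 17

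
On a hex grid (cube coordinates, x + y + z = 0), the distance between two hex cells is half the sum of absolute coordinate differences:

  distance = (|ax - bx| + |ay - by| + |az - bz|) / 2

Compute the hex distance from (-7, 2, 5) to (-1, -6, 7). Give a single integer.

|ax - bx| = |-7 - (-1)| = 6
|ay - by| = |2 - (-6)| = 8
|az - bz| = |5 - 7| = 2
distance = (6 + 8 + 2) / 2 = 16 / 2 = 8

Answer: 8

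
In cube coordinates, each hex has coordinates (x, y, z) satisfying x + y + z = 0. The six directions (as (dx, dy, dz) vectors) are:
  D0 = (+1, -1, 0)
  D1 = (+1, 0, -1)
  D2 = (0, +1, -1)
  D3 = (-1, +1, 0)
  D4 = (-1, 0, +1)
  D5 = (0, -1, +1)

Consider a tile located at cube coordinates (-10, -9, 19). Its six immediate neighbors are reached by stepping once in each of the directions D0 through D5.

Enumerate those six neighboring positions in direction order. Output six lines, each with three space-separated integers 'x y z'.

Center: (-10, -9, 19). Add each direction:
  D0: (-10, -9, 19) + (1, -1, 0) = (-9, -10, 19)
  D1: (-10, -9, 19) + (1, 0, -1) = (-9, -9, 18)
  D2: (-10, -9, 19) + (0, 1, -1) = (-10, -8, 18)
  D3: (-10, -9, 19) + (-1, 1, 0) = (-11, -8, 19)
  D4: (-10, -9, 19) + (-1, 0, 1) = (-11, -9, 20)
  D5: (-10, -9, 19) + (0, -1, 1) = (-10, -10, 20)

Answer: -9 -10 19
-9 -9 18
-10 -8 18
-11 -8 19
-11 -9 20
-10 -10 20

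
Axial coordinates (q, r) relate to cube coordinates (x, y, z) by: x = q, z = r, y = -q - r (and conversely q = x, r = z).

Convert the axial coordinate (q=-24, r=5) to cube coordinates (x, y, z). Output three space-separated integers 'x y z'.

x = q = -24
z = r = 5
y = -x - z = -(-24) - (5) = 19

Answer: -24 19 5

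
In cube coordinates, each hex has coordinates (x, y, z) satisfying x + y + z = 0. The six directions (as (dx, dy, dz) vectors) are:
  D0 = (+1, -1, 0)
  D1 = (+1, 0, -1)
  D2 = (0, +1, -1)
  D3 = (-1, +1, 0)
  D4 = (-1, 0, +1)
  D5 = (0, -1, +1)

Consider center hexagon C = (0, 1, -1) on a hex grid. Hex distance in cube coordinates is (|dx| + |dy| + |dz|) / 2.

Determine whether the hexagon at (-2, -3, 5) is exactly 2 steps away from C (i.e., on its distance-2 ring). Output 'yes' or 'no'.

|px - cx| = |-2 - 0| = 2
|py - cy| = |-3 - 1| = 4
|pz - cz| = |5 - (-1)| = 6
distance = (2+4+6)/2 = 12/2 = 6
radius = 2; distance != radius -> no

Answer: no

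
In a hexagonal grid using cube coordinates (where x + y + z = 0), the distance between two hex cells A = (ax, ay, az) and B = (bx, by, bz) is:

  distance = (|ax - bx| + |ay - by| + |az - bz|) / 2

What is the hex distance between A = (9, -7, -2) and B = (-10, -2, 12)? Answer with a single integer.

Answer: 19

Derivation:
|ax - bx| = |9 - (-10)| = 19
|ay - by| = |-7 - (-2)| = 5
|az - bz| = |-2 - 12| = 14
distance = (19 + 5 + 14) / 2 = 38 / 2 = 19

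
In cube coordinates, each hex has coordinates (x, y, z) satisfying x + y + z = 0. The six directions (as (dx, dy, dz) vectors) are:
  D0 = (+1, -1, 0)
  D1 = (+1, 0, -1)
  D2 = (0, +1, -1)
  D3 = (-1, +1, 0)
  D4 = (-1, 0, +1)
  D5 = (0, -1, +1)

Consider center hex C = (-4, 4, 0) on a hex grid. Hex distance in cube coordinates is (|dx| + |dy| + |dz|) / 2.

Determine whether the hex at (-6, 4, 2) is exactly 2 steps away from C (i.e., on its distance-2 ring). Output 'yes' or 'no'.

|px - cx| = |-6 - (-4)| = 2
|py - cy| = |4 - 4| = 0
|pz - cz| = |2 - 0| = 2
distance = (2+0+2)/2 = 4/2 = 2
radius = 2; distance == radius -> yes

Answer: yes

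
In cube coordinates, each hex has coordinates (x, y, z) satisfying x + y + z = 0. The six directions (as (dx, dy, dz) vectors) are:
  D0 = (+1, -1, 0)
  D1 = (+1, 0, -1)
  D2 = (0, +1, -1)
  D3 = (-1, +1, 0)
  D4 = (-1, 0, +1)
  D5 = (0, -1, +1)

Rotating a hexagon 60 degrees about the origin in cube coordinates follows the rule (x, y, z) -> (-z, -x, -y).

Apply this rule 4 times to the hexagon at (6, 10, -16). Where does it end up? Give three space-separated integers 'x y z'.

Start: (6, 10, -16)
Step 1: (6, 10, -16) -> (-(-16), -(6), -(10)) = (16, -6, -10)
Step 2: (16, -6, -10) -> (-(-10), -(16), -(-6)) = (10, -16, 6)
Step 3: (10, -16, 6) -> (-(6), -(10), -(-16)) = (-6, -10, 16)
Step 4: (-6, -10, 16) -> (-(16), -(-6), -(-10)) = (-16, 6, 10)

Answer: -16 6 10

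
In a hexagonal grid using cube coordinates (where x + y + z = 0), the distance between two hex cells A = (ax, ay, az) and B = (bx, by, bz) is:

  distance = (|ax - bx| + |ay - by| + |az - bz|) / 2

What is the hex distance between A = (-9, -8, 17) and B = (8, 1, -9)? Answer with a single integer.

|ax - bx| = |-9 - 8| = 17
|ay - by| = |-8 - 1| = 9
|az - bz| = |17 - (-9)| = 26
distance = (17 + 9 + 26) / 2 = 52 / 2 = 26

Answer: 26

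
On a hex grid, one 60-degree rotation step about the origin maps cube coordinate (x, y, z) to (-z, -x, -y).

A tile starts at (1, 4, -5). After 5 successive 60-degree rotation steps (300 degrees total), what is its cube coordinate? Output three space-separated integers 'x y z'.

Start: (1, 4, -5)
Step 1: (1, 4, -5) -> (-(-5), -(1), -(4)) = (5, -1, -4)
Step 2: (5, -1, -4) -> (-(-4), -(5), -(-1)) = (4, -5, 1)
Step 3: (4, -5, 1) -> (-(1), -(4), -(-5)) = (-1, -4, 5)
Step 4: (-1, -4, 5) -> (-(5), -(-1), -(-4)) = (-5, 1, 4)
Step 5: (-5, 1, 4) -> (-(4), -(-5), -(1)) = (-4, 5, -1)

Answer: -4 5 -1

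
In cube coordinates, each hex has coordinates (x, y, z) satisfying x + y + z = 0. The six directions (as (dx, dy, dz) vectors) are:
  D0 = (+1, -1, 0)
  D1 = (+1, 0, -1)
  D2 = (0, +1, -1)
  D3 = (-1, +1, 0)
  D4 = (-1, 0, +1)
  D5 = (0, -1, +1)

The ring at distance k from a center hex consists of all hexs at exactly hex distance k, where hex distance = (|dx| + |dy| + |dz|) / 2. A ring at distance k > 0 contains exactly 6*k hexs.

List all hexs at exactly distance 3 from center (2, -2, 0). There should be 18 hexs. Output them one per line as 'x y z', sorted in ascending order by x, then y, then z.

Walk ring at distance 3 from (2, -2, 0):
Start at center + D4*3 = (-1, -2, 3)
  hex 0: (-1, -2, 3)
  hex 1: (0, -3, 3)
  hex 2: (1, -4, 3)
  hex 3: (2, -5, 3)
  hex 4: (3, -5, 2)
  hex 5: (4, -5, 1)
  hex 6: (5, -5, 0)
  hex 7: (5, -4, -1)
  hex 8: (5, -3, -2)
  hex 9: (5, -2, -3)
  hex 10: (4, -1, -3)
  hex 11: (3, 0, -3)
  hex 12: (2, 1, -3)
  hex 13: (1, 1, -2)
  hex 14: (0, 1, -1)
  hex 15: (-1, 1, 0)
  hex 16: (-1, 0, 1)
  hex 17: (-1, -1, 2)
Sorted: 18 hexes.

Answer: -1 -2 3
-1 -1 2
-1 0 1
-1 1 0
0 -3 3
0 1 -1
1 -4 3
1 1 -2
2 -5 3
2 1 -3
3 -5 2
3 0 -3
4 -5 1
4 -1 -3
5 -5 0
5 -4 -1
5 -3 -2
5 -2 -3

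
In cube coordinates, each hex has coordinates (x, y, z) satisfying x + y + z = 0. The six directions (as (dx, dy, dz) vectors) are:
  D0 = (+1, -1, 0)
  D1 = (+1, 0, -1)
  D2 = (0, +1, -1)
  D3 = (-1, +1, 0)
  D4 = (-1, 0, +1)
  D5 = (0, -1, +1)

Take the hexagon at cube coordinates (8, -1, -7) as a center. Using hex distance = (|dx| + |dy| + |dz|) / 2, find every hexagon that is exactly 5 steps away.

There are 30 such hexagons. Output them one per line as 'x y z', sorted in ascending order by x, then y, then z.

Walk ring at distance 5 from (8, -1, -7):
Start at center + D4*5 = (3, -1, -2)
  hex 0: (3, -1, -2)
  hex 1: (4, -2, -2)
  hex 2: (5, -3, -2)
  hex 3: (6, -4, -2)
  hex 4: (7, -5, -2)
  hex 5: (8, -6, -2)
  hex 6: (9, -6, -3)
  hex 7: (10, -6, -4)
  hex 8: (11, -6, -5)
  hex 9: (12, -6, -6)
  hex 10: (13, -6, -7)
  hex 11: (13, -5, -8)
  hex 12: (13, -4, -9)
  hex 13: (13, -3, -10)
  hex 14: (13, -2, -11)
  hex 15: (13, -1, -12)
  hex 16: (12, 0, -12)
  hex 17: (11, 1, -12)
  hex 18: (10, 2, -12)
  hex 19: (9, 3, -12)
  hex 20: (8, 4, -12)
  hex 21: (7, 4, -11)
  hex 22: (6, 4, -10)
  hex 23: (5, 4, -9)
  hex 24: (4, 4, -8)
  hex 25: (3, 4, -7)
  hex 26: (3, 3, -6)
  hex 27: (3, 2, -5)
  hex 28: (3, 1, -4)
  hex 29: (3, 0, -3)
Sorted: 30 hexes.

Answer: 3 -1 -2
3 0 -3
3 1 -4
3 2 -5
3 3 -6
3 4 -7
4 -2 -2
4 4 -8
5 -3 -2
5 4 -9
6 -4 -2
6 4 -10
7 -5 -2
7 4 -11
8 -6 -2
8 4 -12
9 -6 -3
9 3 -12
10 -6 -4
10 2 -12
11 -6 -5
11 1 -12
12 -6 -6
12 0 -12
13 -6 -7
13 -5 -8
13 -4 -9
13 -3 -10
13 -2 -11
13 -1 -12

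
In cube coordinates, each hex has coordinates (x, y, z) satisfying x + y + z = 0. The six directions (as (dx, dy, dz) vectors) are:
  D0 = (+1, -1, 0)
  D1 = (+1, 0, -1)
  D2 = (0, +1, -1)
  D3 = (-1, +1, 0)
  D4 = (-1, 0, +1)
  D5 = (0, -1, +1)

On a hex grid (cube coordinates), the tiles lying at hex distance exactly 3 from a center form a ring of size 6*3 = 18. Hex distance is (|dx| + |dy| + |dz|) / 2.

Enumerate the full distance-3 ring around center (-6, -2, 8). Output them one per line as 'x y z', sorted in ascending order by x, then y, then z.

Walk ring at distance 3 from (-6, -2, 8):
Start at center + D4*3 = (-9, -2, 11)
  hex 0: (-9, -2, 11)
  hex 1: (-8, -3, 11)
  hex 2: (-7, -4, 11)
  hex 3: (-6, -5, 11)
  hex 4: (-5, -5, 10)
  hex 5: (-4, -5, 9)
  hex 6: (-3, -5, 8)
  hex 7: (-3, -4, 7)
  hex 8: (-3, -3, 6)
  hex 9: (-3, -2, 5)
  hex 10: (-4, -1, 5)
  hex 11: (-5, 0, 5)
  hex 12: (-6, 1, 5)
  hex 13: (-7, 1, 6)
  hex 14: (-8, 1, 7)
  hex 15: (-9, 1, 8)
  hex 16: (-9, 0, 9)
  hex 17: (-9, -1, 10)
Sorted: 18 hexes.

Answer: -9 -2 11
-9 -1 10
-9 0 9
-9 1 8
-8 -3 11
-8 1 7
-7 -4 11
-7 1 6
-6 -5 11
-6 1 5
-5 -5 10
-5 0 5
-4 -5 9
-4 -1 5
-3 -5 8
-3 -4 7
-3 -3 6
-3 -2 5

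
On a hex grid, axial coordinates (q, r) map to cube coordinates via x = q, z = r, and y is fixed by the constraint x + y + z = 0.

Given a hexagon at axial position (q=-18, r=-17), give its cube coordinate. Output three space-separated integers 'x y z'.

x = q = -18
z = r = -17
y = -x - z = -(-18) - (-17) = 35

Answer: -18 35 -17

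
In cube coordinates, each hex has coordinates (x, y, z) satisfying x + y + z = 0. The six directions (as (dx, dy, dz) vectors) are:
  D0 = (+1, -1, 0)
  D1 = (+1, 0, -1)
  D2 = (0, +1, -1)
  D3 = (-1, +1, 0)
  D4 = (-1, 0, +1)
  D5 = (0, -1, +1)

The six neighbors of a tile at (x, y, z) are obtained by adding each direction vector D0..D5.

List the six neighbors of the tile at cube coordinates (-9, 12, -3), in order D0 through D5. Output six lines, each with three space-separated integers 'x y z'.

Answer: -8 11 -3
-8 12 -4
-9 13 -4
-10 13 -3
-10 12 -2
-9 11 -2

Derivation:
Center: (-9, 12, -3). Add each direction:
  D0: (-9, 12, -3) + (1, -1, 0) = (-8, 11, -3)
  D1: (-9, 12, -3) + (1, 0, -1) = (-8, 12, -4)
  D2: (-9, 12, -3) + (0, 1, -1) = (-9, 13, -4)
  D3: (-9, 12, -3) + (-1, 1, 0) = (-10, 13, -3)
  D4: (-9, 12, -3) + (-1, 0, 1) = (-10, 12, -2)
  D5: (-9, 12, -3) + (0, -1, 1) = (-9, 11, -2)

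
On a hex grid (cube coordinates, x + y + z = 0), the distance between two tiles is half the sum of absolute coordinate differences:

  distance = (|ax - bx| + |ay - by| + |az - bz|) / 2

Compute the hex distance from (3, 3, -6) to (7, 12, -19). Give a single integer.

Answer: 13

Derivation:
|ax - bx| = |3 - 7| = 4
|ay - by| = |3 - 12| = 9
|az - bz| = |-6 - (-19)| = 13
distance = (4 + 9 + 13) / 2 = 26 / 2 = 13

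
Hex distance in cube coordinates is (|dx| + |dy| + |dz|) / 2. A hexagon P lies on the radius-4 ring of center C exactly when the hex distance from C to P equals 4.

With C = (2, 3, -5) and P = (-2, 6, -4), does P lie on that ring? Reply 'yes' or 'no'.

|px - cx| = |-2 - 2| = 4
|py - cy| = |6 - 3| = 3
|pz - cz| = |-4 - (-5)| = 1
distance = (4+3+1)/2 = 8/2 = 4
radius = 4; distance == radius -> yes

Answer: yes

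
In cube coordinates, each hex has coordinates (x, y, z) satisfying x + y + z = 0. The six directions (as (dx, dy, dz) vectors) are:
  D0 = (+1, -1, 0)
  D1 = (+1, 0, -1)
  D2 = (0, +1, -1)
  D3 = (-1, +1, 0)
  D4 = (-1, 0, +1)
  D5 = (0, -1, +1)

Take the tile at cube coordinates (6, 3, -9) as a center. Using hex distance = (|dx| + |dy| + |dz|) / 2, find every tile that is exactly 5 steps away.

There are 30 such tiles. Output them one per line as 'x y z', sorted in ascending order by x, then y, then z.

Walk ring at distance 5 from (6, 3, -9):
Start at center + D4*5 = (1, 3, -4)
  hex 0: (1, 3, -4)
  hex 1: (2, 2, -4)
  hex 2: (3, 1, -4)
  hex 3: (4, 0, -4)
  hex 4: (5, -1, -4)
  hex 5: (6, -2, -4)
  hex 6: (7, -2, -5)
  hex 7: (8, -2, -6)
  hex 8: (9, -2, -7)
  hex 9: (10, -2, -8)
  hex 10: (11, -2, -9)
  hex 11: (11, -1, -10)
  hex 12: (11, 0, -11)
  hex 13: (11, 1, -12)
  hex 14: (11, 2, -13)
  hex 15: (11, 3, -14)
  hex 16: (10, 4, -14)
  hex 17: (9, 5, -14)
  hex 18: (8, 6, -14)
  hex 19: (7, 7, -14)
  hex 20: (6, 8, -14)
  hex 21: (5, 8, -13)
  hex 22: (4, 8, -12)
  hex 23: (3, 8, -11)
  hex 24: (2, 8, -10)
  hex 25: (1, 8, -9)
  hex 26: (1, 7, -8)
  hex 27: (1, 6, -7)
  hex 28: (1, 5, -6)
  hex 29: (1, 4, -5)
Sorted: 30 hexes.

Answer: 1 3 -4
1 4 -5
1 5 -6
1 6 -7
1 7 -8
1 8 -9
2 2 -4
2 8 -10
3 1 -4
3 8 -11
4 0 -4
4 8 -12
5 -1 -4
5 8 -13
6 -2 -4
6 8 -14
7 -2 -5
7 7 -14
8 -2 -6
8 6 -14
9 -2 -7
9 5 -14
10 -2 -8
10 4 -14
11 -2 -9
11 -1 -10
11 0 -11
11 1 -12
11 2 -13
11 3 -14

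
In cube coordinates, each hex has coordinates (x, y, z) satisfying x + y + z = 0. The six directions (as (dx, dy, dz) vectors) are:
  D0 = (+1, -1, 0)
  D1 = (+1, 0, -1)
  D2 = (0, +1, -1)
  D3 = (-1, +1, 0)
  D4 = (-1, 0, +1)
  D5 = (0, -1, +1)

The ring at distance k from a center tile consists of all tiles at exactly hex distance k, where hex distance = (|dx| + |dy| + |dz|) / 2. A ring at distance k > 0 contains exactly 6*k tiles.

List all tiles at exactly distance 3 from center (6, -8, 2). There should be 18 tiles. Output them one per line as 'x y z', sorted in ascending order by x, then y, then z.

Answer: 3 -8 5
3 -7 4
3 -6 3
3 -5 2
4 -9 5
4 -5 1
5 -10 5
5 -5 0
6 -11 5
6 -5 -1
7 -11 4
7 -6 -1
8 -11 3
8 -7 -1
9 -11 2
9 -10 1
9 -9 0
9 -8 -1

Derivation:
Walk ring at distance 3 from (6, -8, 2):
Start at center + D4*3 = (3, -8, 5)
  hex 0: (3, -8, 5)
  hex 1: (4, -9, 5)
  hex 2: (5, -10, 5)
  hex 3: (6, -11, 5)
  hex 4: (7, -11, 4)
  hex 5: (8, -11, 3)
  hex 6: (9, -11, 2)
  hex 7: (9, -10, 1)
  hex 8: (9, -9, 0)
  hex 9: (9, -8, -1)
  hex 10: (8, -7, -1)
  hex 11: (7, -6, -1)
  hex 12: (6, -5, -1)
  hex 13: (5, -5, 0)
  hex 14: (4, -5, 1)
  hex 15: (3, -5, 2)
  hex 16: (3, -6, 3)
  hex 17: (3, -7, 4)
Sorted: 18 hexes.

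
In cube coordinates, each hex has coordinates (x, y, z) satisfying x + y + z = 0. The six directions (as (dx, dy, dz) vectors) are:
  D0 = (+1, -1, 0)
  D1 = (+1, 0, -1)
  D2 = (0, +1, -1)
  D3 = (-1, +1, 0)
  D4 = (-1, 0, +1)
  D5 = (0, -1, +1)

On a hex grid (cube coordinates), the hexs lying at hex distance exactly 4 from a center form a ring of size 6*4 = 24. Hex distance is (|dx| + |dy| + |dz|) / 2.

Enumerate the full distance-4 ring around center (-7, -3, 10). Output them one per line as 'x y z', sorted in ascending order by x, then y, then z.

Answer: -11 -3 14
-11 -2 13
-11 -1 12
-11 0 11
-11 1 10
-10 -4 14
-10 1 9
-9 -5 14
-9 1 8
-8 -6 14
-8 1 7
-7 -7 14
-7 1 6
-6 -7 13
-6 0 6
-5 -7 12
-5 -1 6
-4 -7 11
-4 -2 6
-3 -7 10
-3 -6 9
-3 -5 8
-3 -4 7
-3 -3 6

Derivation:
Walk ring at distance 4 from (-7, -3, 10):
Start at center + D4*4 = (-11, -3, 14)
  hex 0: (-11, -3, 14)
  hex 1: (-10, -4, 14)
  hex 2: (-9, -5, 14)
  hex 3: (-8, -6, 14)
  hex 4: (-7, -7, 14)
  hex 5: (-6, -7, 13)
  hex 6: (-5, -7, 12)
  hex 7: (-4, -7, 11)
  hex 8: (-3, -7, 10)
  hex 9: (-3, -6, 9)
  hex 10: (-3, -5, 8)
  hex 11: (-3, -4, 7)
  hex 12: (-3, -3, 6)
  hex 13: (-4, -2, 6)
  hex 14: (-5, -1, 6)
  hex 15: (-6, 0, 6)
  hex 16: (-7, 1, 6)
  hex 17: (-8, 1, 7)
  hex 18: (-9, 1, 8)
  hex 19: (-10, 1, 9)
  hex 20: (-11, 1, 10)
  hex 21: (-11, 0, 11)
  hex 22: (-11, -1, 12)
  hex 23: (-11, -2, 13)
Sorted: 24 hexes.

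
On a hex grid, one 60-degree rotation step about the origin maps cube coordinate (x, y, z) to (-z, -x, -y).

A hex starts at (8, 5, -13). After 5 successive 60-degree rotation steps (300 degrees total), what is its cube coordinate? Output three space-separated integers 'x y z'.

Answer: -5 13 -8

Derivation:
Start: (8, 5, -13)
Step 1: (8, 5, -13) -> (-(-13), -(8), -(5)) = (13, -8, -5)
Step 2: (13, -8, -5) -> (-(-5), -(13), -(-8)) = (5, -13, 8)
Step 3: (5, -13, 8) -> (-(8), -(5), -(-13)) = (-8, -5, 13)
Step 4: (-8, -5, 13) -> (-(13), -(-8), -(-5)) = (-13, 8, 5)
Step 5: (-13, 8, 5) -> (-(5), -(-13), -(8)) = (-5, 13, -8)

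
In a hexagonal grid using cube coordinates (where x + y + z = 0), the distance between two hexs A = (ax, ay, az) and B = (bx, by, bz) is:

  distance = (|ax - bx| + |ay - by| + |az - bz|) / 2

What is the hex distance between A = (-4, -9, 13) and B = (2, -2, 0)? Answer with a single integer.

|ax - bx| = |-4 - 2| = 6
|ay - by| = |-9 - (-2)| = 7
|az - bz| = |13 - 0| = 13
distance = (6 + 7 + 13) / 2 = 26 / 2 = 13

Answer: 13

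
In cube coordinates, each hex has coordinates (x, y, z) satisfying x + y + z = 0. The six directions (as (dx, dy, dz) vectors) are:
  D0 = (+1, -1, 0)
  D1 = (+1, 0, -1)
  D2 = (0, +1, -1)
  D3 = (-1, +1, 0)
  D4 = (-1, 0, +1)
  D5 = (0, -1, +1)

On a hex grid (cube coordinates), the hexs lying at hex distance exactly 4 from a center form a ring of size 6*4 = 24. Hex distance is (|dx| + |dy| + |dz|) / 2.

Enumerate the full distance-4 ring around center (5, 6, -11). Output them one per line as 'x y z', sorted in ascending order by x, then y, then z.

Walk ring at distance 4 from (5, 6, -11):
Start at center + D4*4 = (1, 6, -7)
  hex 0: (1, 6, -7)
  hex 1: (2, 5, -7)
  hex 2: (3, 4, -7)
  hex 3: (4, 3, -7)
  hex 4: (5, 2, -7)
  hex 5: (6, 2, -8)
  hex 6: (7, 2, -9)
  hex 7: (8, 2, -10)
  hex 8: (9, 2, -11)
  hex 9: (9, 3, -12)
  hex 10: (9, 4, -13)
  hex 11: (9, 5, -14)
  hex 12: (9, 6, -15)
  hex 13: (8, 7, -15)
  hex 14: (7, 8, -15)
  hex 15: (6, 9, -15)
  hex 16: (5, 10, -15)
  hex 17: (4, 10, -14)
  hex 18: (3, 10, -13)
  hex 19: (2, 10, -12)
  hex 20: (1, 10, -11)
  hex 21: (1, 9, -10)
  hex 22: (1, 8, -9)
  hex 23: (1, 7, -8)
Sorted: 24 hexes.

Answer: 1 6 -7
1 7 -8
1 8 -9
1 9 -10
1 10 -11
2 5 -7
2 10 -12
3 4 -7
3 10 -13
4 3 -7
4 10 -14
5 2 -7
5 10 -15
6 2 -8
6 9 -15
7 2 -9
7 8 -15
8 2 -10
8 7 -15
9 2 -11
9 3 -12
9 4 -13
9 5 -14
9 6 -15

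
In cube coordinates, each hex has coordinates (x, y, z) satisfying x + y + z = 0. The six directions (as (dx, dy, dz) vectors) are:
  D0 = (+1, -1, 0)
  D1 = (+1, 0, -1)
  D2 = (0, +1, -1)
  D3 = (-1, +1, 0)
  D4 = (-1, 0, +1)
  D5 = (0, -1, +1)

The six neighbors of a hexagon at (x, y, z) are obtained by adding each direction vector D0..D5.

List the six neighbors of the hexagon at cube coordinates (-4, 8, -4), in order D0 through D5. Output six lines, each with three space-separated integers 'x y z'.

Center: (-4, 8, -4). Add each direction:
  D0: (-4, 8, -4) + (1, -1, 0) = (-3, 7, -4)
  D1: (-4, 8, -4) + (1, 0, -1) = (-3, 8, -5)
  D2: (-4, 8, -4) + (0, 1, -1) = (-4, 9, -5)
  D3: (-4, 8, -4) + (-1, 1, 0) = (-5, 9, -4)
  D4: (-4, 8, -4) + (-1, 0, 1) = (-5, 8, -3)
  D5: (-4, 8, -4) + (0, -1, 1) = (-4, 7, -3)

Answer: -3 7 -4
-3 8 -5
-4 9 -5
-5 9 -4
-5 8 -3
-4 7 -3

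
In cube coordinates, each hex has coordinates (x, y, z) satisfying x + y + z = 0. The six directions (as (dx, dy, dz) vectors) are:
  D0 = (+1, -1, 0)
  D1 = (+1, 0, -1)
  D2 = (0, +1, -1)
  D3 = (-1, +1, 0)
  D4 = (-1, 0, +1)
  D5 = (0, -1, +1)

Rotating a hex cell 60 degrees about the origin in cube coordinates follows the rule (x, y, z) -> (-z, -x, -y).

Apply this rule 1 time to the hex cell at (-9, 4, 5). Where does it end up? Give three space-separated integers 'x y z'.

Start: (-9, 4, 5)
Step 1: (-9, 4, 5) -> (-(5), -(-9), -(4)) = (-5, 9, -4)

Answer: -5 9 -4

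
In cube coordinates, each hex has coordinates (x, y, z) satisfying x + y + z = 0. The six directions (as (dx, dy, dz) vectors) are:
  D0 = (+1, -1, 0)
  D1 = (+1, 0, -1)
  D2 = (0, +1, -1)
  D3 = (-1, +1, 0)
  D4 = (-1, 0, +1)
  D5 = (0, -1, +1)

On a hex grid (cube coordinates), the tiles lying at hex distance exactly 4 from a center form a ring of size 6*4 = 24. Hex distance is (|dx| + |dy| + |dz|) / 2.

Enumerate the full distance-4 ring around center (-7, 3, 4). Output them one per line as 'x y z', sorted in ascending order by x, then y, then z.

Answer: -11 3 8
-11 4 7
-11 5 6
-11 6 5
-11 7 4
-10 2 8
-10 7 3
-9 1 8
-9 7 2
-8 0 8
-8 7 1
-7 -1 8
-7 7 0
-6 -1 7
-6 6 0
-5 -1 6
-5 5 0
-4 -1 5
-4 4 0
-3 -1 4
-3 0 3
-3 1 2
-3 2 1
-3 3 0

Derivation:
Walk ring at distance 4 from (-7, 3, 4):
Start at center + D4*4 = (-11, 3, 8)
  hex 0: (-11, 3, 8)
  hex 1: (-10, 2, 8)
  hex 2: (-9, 1, 8)
  hex 3: (-8, 0, 8)
  hex 4: (-7, -1, 8)
  hex 5: (-6, -1, 7)
  hex 6: (-5, -1, 6)
  hex 7: (-4, -1, 5)
  hex 8: (-3, -1, 4)
  hex 9: (-3, 0, 3)
  hex 10: (-3, 1, 2)
  hex 11: (-3, 2, 1)
  hex 12: (-3, 3, 0)
  hex 13: (-4, 4, 0)
  hex 14: (-5, 5, 0)
  hex 15: (-6, 6, 0)
  hex 16: (-7, 7, 0)
  hex 17: (-8, 7, 1)
  hex 18: (-9, 7, 2)
  hex 19: (-10, 7, 3)
  hex 20: (-11, 7, 4)
  hex 21: (-11, 6, 5)
  hex 22: (-11, 5, 6)
  hex 23: (-11, 4, 7)
Sorted: 24 hexes.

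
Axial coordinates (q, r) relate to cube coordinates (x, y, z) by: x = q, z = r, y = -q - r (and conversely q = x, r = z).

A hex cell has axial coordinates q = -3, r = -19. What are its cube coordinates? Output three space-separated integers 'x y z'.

x = q = -3
z = r = -19
y = -x - z = -(-3) - (-19) = 22

Answer: -3 22 -19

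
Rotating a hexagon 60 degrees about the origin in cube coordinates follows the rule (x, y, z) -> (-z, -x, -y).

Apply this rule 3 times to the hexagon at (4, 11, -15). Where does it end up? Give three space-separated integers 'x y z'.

Start: (4, 11, -15)
Step 1: (4, 11, -15) -> (-(-15), -(4), -(11)) = (15, -4, -11)
Step 2: (15, -4, -11) -> (-(-11), -(15), -(-4)) = (11, -15, 4)
Step 3: (11, -15, 4) -> (-(4), -(11), -(-15)) = (-4, -11, 15)

Answer: -4 -11 15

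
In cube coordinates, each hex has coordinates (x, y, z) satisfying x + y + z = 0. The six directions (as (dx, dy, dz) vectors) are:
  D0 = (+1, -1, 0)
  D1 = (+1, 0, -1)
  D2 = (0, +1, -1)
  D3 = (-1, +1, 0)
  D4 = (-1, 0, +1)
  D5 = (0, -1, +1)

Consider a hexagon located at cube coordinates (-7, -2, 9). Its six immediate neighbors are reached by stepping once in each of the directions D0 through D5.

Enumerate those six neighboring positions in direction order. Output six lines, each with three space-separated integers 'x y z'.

Answer: -6 -3 9
-6 -2 8
-7 -1 8
-8 -1 9
-8 -2 10
-7 -3 10

Derivation:
Center: (-7, -2, 9). Add each direction:
  D0: (-7, -2, 9) + (1, -1, 0) = (-6, -3, 9)
  D1: (-7, -2, 9) + (1, 0, -1) = (-6, -2, 8)
  D2: (-7, -2, 9) + (0, 1, -1) = (-7, -1, 8)
  D3: (-7, -2, 9) + (-1, 1, 0) = (-8, -1, 9)
  D4: (-7, -2, 9) + (-1, 0, 1) = (-8, -2, 10)
  D5: (-7, -2, 9) + (0, -1, 1) = (-7, -3, 10)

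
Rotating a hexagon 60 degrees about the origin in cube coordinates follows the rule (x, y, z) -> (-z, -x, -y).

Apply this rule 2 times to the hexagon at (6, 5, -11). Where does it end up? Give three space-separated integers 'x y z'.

Start: (6, 5, -11)
Step 1: (6, 5, -11) -> (-(-11), -(6), -(5)) = (11, -6, -5)
Step 2: (11, -6, -5) -> (-(-5), -(11), -(-6)) = (5, -11, 6)

Answer: 5 -11 6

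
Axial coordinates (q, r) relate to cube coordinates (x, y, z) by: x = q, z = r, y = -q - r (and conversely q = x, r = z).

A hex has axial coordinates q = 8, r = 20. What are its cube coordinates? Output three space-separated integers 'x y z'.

x = q = 8
z = r = 20
y = -x - z = -(8) - (20) = -28

Answer: 8 -28 20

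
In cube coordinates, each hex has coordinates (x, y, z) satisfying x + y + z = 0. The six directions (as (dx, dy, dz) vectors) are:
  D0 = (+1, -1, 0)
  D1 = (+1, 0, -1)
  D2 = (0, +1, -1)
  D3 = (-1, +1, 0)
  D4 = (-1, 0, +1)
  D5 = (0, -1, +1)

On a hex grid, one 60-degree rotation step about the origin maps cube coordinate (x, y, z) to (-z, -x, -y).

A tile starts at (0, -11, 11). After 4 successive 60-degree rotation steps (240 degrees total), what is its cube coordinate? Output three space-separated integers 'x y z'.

Start: (0, -11, 11)
Step 1: (0, -11, 11) -> (-(11), -(0), -(-11)) = (-11, 0, 11)
Step 2: (-11, 0, 11) -> (-(11), -(-11), -(0)) = (-11, 11, 0)
Step 3: (-11, 11, 0) -> (-(0), -(-11), -(11)) = (0, 11, -11)
Step 4: (0, 11, -11) -> (-(-11), -(0), -(11)) = (11, 0, -11)

Answer: 11 0 -11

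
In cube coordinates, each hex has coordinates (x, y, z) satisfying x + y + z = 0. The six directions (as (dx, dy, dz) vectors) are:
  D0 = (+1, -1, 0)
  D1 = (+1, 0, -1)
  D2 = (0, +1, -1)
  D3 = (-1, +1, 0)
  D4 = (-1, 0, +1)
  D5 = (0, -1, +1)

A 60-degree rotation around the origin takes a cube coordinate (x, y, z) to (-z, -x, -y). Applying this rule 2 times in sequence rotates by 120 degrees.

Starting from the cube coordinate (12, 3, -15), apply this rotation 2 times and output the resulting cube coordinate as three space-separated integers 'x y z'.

Start: (12, 3, -15)
Step 1: (12, 3, -15) -> (-(-15), -(12), -(3)) = (15, -12, -3)
Step 2: (15, -12, -3) -> (-(-3), -(15), -(-12)) = (3, -15, 12)

Answer: 3 -15 12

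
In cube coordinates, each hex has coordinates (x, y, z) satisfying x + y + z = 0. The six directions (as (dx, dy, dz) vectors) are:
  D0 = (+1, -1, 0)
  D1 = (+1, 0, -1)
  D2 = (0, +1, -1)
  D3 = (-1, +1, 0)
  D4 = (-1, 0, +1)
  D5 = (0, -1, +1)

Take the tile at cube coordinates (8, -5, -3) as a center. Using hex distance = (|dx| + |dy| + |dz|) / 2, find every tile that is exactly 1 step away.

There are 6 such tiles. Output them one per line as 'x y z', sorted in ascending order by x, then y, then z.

Walk ring at distance 1 from (8, -5, -3):
Start at center + D4*1 = (7, -5, -2)
  hex 0: (7, -5, -2)
  hex 1: (8, -6, -2)
  hex 2: (9, -6, -3)
  hex 3: (9, -5, -4)
  hex 4: (8, -4, -4)
  hex 5: (7, -4, -3)
Sorted: 6 hexes.

Answer: 7 -5 -2
7 -4 -3
8 -6 -2
8 -4 -4
9 -6 -3
9 -5 -4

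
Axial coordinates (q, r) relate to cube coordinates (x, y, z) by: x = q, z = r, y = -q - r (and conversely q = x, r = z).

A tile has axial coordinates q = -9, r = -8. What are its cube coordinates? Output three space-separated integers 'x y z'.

Answer: -9 17 -8

Derivation:
x = q = -9
z = r = -8
y = -x - z = -(-9) - (-8) = 17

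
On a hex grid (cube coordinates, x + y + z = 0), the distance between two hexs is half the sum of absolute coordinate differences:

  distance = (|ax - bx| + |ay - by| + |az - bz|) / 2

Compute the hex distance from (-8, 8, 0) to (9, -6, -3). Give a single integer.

|ax - bx| = |-8 - 9| = 17
|ay - by| = |8 - (-6)| = 14
|az - bz| = |0 - (-3)| = 3
distance = (17 + 14 + 3) / 2 = 34 / 2 = 17

Answer: 17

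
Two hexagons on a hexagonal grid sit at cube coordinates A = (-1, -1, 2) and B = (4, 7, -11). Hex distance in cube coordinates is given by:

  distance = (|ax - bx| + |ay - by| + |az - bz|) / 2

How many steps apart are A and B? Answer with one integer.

Answer: 13

Derivation:
|ax - bx| = |-1 - 4| = 5
|ay - by| = |-1 - 7| = 8
|az - bz| = |2 - (-11)| = 13
distance = (5 + 8 + 13) / 2 = 26 / 2 = 13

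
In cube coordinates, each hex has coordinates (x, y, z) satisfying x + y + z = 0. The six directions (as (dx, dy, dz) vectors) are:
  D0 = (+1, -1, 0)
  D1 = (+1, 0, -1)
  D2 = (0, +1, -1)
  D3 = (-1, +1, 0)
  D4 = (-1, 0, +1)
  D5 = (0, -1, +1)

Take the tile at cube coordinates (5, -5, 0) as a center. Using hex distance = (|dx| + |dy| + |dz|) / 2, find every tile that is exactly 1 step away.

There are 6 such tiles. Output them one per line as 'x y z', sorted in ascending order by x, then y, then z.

Walk ring at distance 1 from (5, -5, 0):
Start at center + D4*1 = (4, -5, 1)
  hex 0: (4, -5, 1)
  hex 1: (5, -6, 1)
  hex 2: (6, -6, 0)
  hex 3: (6, -5, -1)
  hex 4: (5, -4, -1)
  hex 5: (4, -4, 0)
Sorted: 6 hexes.

Answer: 4 -5 1
4 -4 0
5 -6 1
5 -4 -1
6 -6 0
6 -5 -1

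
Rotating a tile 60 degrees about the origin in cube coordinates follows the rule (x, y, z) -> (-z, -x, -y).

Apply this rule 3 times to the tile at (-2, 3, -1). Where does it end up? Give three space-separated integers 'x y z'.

Answer: 2 -3 1

Derivation:
Start: (-2, 3, -1)
Step 1: (-2, 3, -1) -> (-(-1), -(-2), -(3)) = (1, 2, -3)
Step 2: (1, 2, -3) -> (-(-3), -(1), -(2)) = (3, -1, -2)
Step 3: (3, -1, -2) -> (-(-2), -(3), -(-1)) = (2, -3, 1)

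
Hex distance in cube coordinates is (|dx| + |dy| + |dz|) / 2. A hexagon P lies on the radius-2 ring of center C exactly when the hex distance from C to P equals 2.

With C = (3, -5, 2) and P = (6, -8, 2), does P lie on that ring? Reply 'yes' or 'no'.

Answer: no

Derivation:
|px - cx| = |6 - 3| = 3
|py - cy| = |-8 - (-5)| = 3
|pz - cz| = |2 - 2| = 0
distance = (3+3+0)/2 = 6/2 = 3
radius = 2; distance != radius -> no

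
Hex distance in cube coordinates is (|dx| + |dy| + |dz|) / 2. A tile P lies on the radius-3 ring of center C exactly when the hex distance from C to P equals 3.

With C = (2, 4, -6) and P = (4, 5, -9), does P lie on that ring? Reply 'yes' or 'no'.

Answer: yes

Derivation:
|px - cx| = |4 - 2| = 2
|py - cy| = |5 - 4| = 1
|pz - cz| = |-9 - (-6)| = 3
distance = (2+1+3)/2 = 6/2 = 3
radius = 3; distance == radius -> yes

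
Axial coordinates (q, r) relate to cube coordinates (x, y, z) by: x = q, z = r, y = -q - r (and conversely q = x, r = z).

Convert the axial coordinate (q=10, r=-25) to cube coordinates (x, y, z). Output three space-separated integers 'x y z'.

x = q = 10
z = r = -25
y = -x - z = -(10) - (-25) = 15

Answer: 10 15 -25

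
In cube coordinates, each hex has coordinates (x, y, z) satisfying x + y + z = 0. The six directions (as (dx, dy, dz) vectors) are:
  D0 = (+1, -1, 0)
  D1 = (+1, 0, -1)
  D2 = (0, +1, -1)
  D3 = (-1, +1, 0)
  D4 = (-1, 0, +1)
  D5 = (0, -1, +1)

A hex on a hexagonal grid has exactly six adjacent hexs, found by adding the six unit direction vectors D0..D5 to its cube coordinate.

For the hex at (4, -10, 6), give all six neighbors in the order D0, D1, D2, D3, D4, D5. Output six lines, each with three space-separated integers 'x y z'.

Answer: 5 -11 6
5 -10 5
4 -9 5
3 -9 6
3 -10 7
4 -11 7

Derivation:
Center: (4, -10, 6). Add each direction:
  D0: (4, -10, 6) + (1, -1, 0) = (5, -11, 6)
  D1: (4, -10, 6) + (1, 0, -1) = (5, -10, 5)
  D2: (4, -10, 6) + (0, 1, -1) = (4, -9, 5)
  D3: (4, -10, 6) + (-1, 1, 0) = (3, -9, 6)
  D4: (4, -10, 6) + (-1, 0, 1) = (3, -10, 7)
  D5: (4, -10, 6) + (0, -1, 1) = (4, -11, 7)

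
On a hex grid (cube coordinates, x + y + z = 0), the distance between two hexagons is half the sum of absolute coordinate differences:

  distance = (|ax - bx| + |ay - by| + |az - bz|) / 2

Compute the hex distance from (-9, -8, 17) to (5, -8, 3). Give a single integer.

Answer: 14

Derivation:
|ax - bx| = |-9 - 5| = 14
|ay - by| = |-8 - (-8)| = 0
|az - bz| = |17 - 3| = 14
distance = (14 + 0 + 14) / 2 = 28 / 2 = 14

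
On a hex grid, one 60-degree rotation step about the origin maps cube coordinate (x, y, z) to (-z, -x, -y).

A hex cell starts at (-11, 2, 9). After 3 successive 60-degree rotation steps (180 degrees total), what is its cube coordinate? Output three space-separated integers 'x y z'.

Answer: 11 -2 -9

Derivation:
Start: (-11, 2, 9)
Step 1: (-11, 2, 9) -> (-(9), -(-11), -(2)) = (-9, 11, -2)
Step 2: (-9, 11, -2) -> (-(-2), -(-9), -(11)) = (2, 9, -11)
Step 3: (2, 9, -11) -> (-(-11), -(2), -(9)) = (11, -2, -9)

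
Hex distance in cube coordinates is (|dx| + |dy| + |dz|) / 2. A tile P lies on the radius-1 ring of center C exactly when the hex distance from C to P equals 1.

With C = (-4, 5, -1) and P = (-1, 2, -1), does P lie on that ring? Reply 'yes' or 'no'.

|px - cx| = |-1 - (-4)| = 3
|py - cy| = |2 - 5| = 3
|pz - cz| = |-1 - (-1)| = 0
distance = (3+3+0)/2 = 6/2 = 3
radius = 1; distance != radius -> no

Answer: no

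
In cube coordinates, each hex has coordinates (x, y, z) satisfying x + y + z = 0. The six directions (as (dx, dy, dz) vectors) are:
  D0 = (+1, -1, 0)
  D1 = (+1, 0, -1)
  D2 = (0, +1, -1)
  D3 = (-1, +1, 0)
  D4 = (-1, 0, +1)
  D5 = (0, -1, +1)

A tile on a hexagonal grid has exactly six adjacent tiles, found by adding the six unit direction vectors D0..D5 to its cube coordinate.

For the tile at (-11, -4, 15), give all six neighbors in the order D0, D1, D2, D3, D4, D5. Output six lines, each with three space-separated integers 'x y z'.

Center: (-11, -4, 15). Add each direction:
  D0: (-11, -4, 15) + (1, -1, 0) = (-10, -5, 15)
  D1: (-11, -4, 15) + (1, 0, -1) = (-10, -4, 14)
  D2: (-11, -4, 15) + (0, 1, -1) = (-11, -3, 14)
  D3: (-11, -4, 15) + (-1, 1, 0) = (-12, -3, 15)
  D4: (-11, -4, 15) + (-1, 0, 1) = (-12, -4, 16)
  D5: (-11, -4, 15) + (0, -1, 1) = (-11, -5, 16)

Answer: -10 -5 15
-10 -4 14
-11 -3 14
-12 -3 15
-12 -4 16
-11 -5 16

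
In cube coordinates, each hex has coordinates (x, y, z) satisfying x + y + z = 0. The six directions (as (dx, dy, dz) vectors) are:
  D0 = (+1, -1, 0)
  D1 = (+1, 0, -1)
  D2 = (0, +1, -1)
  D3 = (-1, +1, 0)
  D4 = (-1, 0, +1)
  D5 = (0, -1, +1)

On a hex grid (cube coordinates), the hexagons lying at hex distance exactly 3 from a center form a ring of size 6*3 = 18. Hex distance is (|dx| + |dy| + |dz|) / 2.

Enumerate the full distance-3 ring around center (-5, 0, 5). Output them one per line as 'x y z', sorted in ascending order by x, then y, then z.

Walk ring at distance 3 from (-5, 0, 5):
Start at center + D4*3 = (-8, 0, 8)
  hex 0: (-8, 0, 8)
  hex 1: (-7, -1, 8)
  hex 2: (-6, -2, 8)
  hex 3: (-5, -3, 8)
  hex 4: (-4, -3, 7)
  hex 5: (-3, -3, 6)
  hex 6: (-2, -3, 5)
  hex 7: (-2, -2, 4)
  hex 8: (-2, -1, 3)
  hex 9: (-2, 0, 2)
  hex 10: (-3, 1, 2)
  hex 11: (-4, 2, 2)
  hex 12: (-5, 3, 2)
  hex 13: (-6, 3, 3)
  hex 14: (-7, 3, 4)
  hex 15: (-8, 3, 5)
  hex 16: (-8, 2, 6)
  hex 17: (-8, 1, 7)
Sorted: 18 hexes.

Answer: -8 0 8
-8 1 7
-8 2 6
-8 3 5
-7 -1 8
-7 3 4
-6 -2 8
-6 3 3
-5 -3 8
-5 3 2
-4 -3 7
-4 2 2
-3 -3 6
-3 1 2
-2 -3 5
-2 -2 4
-2 -1 3
-2 0 2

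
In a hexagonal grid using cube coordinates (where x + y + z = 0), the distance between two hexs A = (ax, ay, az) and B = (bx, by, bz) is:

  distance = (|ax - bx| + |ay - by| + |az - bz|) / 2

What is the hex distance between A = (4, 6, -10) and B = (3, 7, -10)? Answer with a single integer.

|ax - bx| = |4 - 3| = 1
|ay - by| = |6 - 7| = 1
|az - bz| = |-10 - (-10)| = 0
distance = (1 + 1 + 0) / 2 = 2 / 2 = 1

Answer: 1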